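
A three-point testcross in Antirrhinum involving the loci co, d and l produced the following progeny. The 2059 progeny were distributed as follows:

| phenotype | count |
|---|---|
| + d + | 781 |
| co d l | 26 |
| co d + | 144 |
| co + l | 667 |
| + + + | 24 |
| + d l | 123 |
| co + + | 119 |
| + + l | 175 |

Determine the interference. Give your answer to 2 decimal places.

0.04

The two most frequent reciprocal classes, + d + and co + l, are the parental types, so the F1 was + d + / co + l.
The two rarest classes, + + + and co d l, are the double crossovers. Comparing them with the parentals, only the d allele has switched, so d is the middle locus and the order is co – d – l.
co–d: (319 + 50)/2059 = 0.1792; d–l: (242 + 50)/2059 = 0.1418.
Expected DCO frequency = 0.1792 × 0.1418 ≈ 0.02541; observed = 50/2059 ≈ 0.02428.
Coefficient of coincidence = 0.02428/0.02541 ≈ 0.96; interference = 1 − 0.96 = 0.04.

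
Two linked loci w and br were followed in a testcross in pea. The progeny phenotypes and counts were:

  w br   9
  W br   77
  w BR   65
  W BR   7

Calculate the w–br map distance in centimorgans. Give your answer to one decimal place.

10.1 centimorgans

The two most frequent classes, W br (77) and w BR (65), are the parental types, so the F1 was W br / w BR.
The recombinant classes are W BR and w br: 7 + 9 = 16.
Recombination frequency = 16/158 = 0.1013 ≈ 10.1%, i.e. 10.1 centimorgans.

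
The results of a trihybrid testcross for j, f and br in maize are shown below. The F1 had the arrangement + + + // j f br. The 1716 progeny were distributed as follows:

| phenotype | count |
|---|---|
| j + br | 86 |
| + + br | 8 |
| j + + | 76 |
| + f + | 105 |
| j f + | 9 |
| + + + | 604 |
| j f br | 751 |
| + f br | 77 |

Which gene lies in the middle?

The two rarest classes, + + br and j f +, are the double crossovers. Comparing them with the parentals, only the br allele has switched, so br is the middle locus and the order is f – br – j.

br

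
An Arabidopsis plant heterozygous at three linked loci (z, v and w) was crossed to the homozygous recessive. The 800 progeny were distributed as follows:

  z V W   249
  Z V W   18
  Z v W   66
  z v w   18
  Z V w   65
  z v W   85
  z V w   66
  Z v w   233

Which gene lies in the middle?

The two most frequent reciprocal classes, z V W and Z v w, are the parental types, so the F1 was z V W / Z v w.
The two rarest classes, Z V W and z v w, are the double crossovers. Comparing them with the parentals, only the z allele has switched, so z is the middle locus and the order is w – z – v.

z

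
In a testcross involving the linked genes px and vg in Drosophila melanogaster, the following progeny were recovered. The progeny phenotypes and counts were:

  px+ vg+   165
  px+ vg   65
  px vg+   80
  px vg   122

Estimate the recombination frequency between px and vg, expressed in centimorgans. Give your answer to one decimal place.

33.6 centimorgans

The two most frequent classes, px+ vg+ (165) and px vg (122), are the parental types, so the F1 was px+ vg+ / px vg.
The recombinant classes are px+ vg and px vg+: 65 + 80 = 145.
Recombination frequency = 145/432 = 0.3356 ≈ 33.6%, i.e. 33.6 centimorgans.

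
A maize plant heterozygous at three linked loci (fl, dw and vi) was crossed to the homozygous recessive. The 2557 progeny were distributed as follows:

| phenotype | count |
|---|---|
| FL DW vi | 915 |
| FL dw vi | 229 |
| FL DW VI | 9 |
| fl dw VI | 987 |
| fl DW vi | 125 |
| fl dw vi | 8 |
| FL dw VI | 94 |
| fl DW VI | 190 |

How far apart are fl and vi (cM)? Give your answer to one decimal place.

The two most frequent reciprocal classes, fl dw VI and FL DW vi, are the parental types, so the F1 was fl dw VI / FL DW vi.
The two rarest classes, fl dw vi and FL DW VI, are the double crossovers. Comparing them with the parentals, only the vi allele has switched, so vi is the middle locus and the order is dw – vi – fl.
Crossovers in the vi–fl interval produce the single-crossover classes FL dw VI and fl DW vi (94 + 125 = 219) plus the double crossovers (17).
RF(vi–fl) = (219 + 17) / 2557 = 236/2557 = 0.0923 → 9.2 cM.

9.2 cM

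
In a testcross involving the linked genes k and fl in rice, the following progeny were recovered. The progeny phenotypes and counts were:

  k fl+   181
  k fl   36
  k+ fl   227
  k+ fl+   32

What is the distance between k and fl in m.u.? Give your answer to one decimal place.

14.3 m.u.

The two most frequent classes, k+ fl (227) and k fl+ (181), are the parental types, so the F1 was k+ fl / k fl+.
The recombinant classes are k+ fl+ and k fl: 32 + 36 = 68.
Recombination frequency = 68/476 = 0.1429 ≈ 14.3%, i.e. 14.3 m.u.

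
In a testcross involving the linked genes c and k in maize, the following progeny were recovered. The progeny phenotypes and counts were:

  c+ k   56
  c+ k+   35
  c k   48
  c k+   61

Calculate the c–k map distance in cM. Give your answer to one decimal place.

41.5 cM

The two most frequent classes, c+ k (56) and c k+ (61), are the parental types, so the F1 was c+ k / c k+.
The recombinant classes are c+ k+ and c k: 35 + 48 = 83.
Recombination frequency = 83/200 = 0.4150 ≈ 41.5%, i.e. 41.5 cM.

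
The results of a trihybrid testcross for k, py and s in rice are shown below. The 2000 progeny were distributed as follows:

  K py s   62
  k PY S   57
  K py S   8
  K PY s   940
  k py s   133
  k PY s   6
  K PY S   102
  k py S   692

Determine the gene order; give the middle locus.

k

The two most frequent reciprocal classes, k py S and K PY s, are the parental types, so the F1 was k py S / K PY s.
The two rarest classes, K py S and k PY s, are the double crossovers. Comparing them with the parentals, only the k allele has switched, so k is the middle locus and the order is s – k – py.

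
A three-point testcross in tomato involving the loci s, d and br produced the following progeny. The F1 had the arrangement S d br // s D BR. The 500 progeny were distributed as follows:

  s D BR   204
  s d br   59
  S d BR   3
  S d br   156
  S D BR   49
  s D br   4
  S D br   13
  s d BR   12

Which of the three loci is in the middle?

br

The two rarest classes, S d BR and s D br, are the double crossovers. Comparing them with the parentals, only the br allele has switched, so br is the middle locus and the order is s – br – d.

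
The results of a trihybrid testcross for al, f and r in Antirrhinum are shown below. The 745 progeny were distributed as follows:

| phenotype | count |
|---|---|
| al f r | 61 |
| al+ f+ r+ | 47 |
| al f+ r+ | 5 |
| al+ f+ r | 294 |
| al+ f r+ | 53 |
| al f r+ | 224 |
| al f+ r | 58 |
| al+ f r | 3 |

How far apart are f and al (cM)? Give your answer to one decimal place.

The two most frequent reciprocal classes, al+ f+ r and al f r+, are the parental types, so the F1 was al+ f+ r / al f r+.
The two rarest classes, al+ f r and al f+ r+, are the double crossovers. Comparing them with the parentals, only the f allele has switched, so f is the middle locus and the order is al – f – r.
Crossovers in the al–f interval produce the single-crossover classes al f+ r and al+ f r+ (58 + 53 = 111) plus the double crossovers (8).
RF(al–f) = (111 + 8) / 745 = 119/745 = 0.1597 → 16.0 cM.

16.0 cM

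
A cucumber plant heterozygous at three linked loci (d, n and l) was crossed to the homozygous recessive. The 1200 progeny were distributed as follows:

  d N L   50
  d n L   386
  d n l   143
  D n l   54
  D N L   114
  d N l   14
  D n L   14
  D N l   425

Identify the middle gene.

The two most frequent reciprocal classes, d n L and D N l, are the parental types, so the F1 was d n L / D N l.
The two rarest classes, D n L and d N l, are the double crossovers. Comparing them with the parentals, only the d allele has switched, so d is the middle locus and the order is l – d – n.

d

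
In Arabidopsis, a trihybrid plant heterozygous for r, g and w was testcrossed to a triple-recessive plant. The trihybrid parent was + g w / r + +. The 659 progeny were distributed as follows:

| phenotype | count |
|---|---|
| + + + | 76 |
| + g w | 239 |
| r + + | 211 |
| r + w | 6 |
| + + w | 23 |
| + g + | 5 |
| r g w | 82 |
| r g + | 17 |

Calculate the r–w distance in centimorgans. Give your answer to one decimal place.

25.6 centimorgans

The two rarest classes, + g + and r + w, are the double crossovers. Comparing them with the parentals, only the w allele has switched, so w is the middle locus and the order is g – w – r.
Crossovers in the w–r interval produce the single-crossover classes r g w and + + + (82 + 76 = 158) plus the double crossovers (11).
RF(w–r) = (158 + 11) / 659 = 169/659 = 0.2564 → 25.6 centimorgans.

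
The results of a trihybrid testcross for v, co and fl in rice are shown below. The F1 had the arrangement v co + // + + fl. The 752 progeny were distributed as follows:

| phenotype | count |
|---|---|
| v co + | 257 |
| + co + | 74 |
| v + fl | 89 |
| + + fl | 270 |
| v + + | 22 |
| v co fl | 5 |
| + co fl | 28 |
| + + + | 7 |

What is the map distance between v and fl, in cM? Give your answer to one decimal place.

23.3 cM

The two rarest classes, v co fl and + + +, are the double crossovers. Comparing them with the parentals, only the fl allele has switched, so fl is the middle locus and the order is v – fl – co.
Crossovers in the v–fl interval produce the single-crossover classes + co + and v + fl (74 + 89 = 163) plus the double crossovers (12).
RF(v–fl) = (163 + 12) / 752 = 175/752 = 0.2327 → 23.3 cM.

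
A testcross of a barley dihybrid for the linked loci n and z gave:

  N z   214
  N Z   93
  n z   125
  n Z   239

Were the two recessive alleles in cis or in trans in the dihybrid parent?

trans

The two most frequent classes are N z (214) and n Z (239); these are the parental (non-recombinant) types.
So the F1 carried N z on one chromosome and n Z on the other — the recessive alleles are on opposite chromosomes (trans / repulsion).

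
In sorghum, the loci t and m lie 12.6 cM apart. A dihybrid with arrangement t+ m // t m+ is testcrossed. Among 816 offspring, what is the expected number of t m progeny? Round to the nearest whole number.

51

A map distance of 12.6 cM corresponds to a recombination frequency of 0.126.
The F1 is t+ m / t m+, so t m is a recombinant gamete class with expected frequency r/2 = 0.126/2 = 0.0630.
Expected number = 0.0630 × 816 = 51.41 ≈ 51.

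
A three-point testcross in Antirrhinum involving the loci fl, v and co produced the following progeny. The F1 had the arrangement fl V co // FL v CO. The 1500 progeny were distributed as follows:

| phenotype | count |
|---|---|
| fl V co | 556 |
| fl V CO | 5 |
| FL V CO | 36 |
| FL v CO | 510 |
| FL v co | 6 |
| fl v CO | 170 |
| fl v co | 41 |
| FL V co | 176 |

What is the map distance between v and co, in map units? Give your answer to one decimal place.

The two rarest classes, fl V CO and FL v co, are the double crossovers. Comparing them with the parentals, only the co allele has switched, so co is the middle locus and the order is v – co – fl.
Crossovers in the v–co interval produce the single-crossover classes fl v co and FL V CO (41 + 36 = 77) plus the double crossovers (11).
RF(v–co) = (77 + 11) / 1500 = 88/1500 = 0.0587 → 5.9 map units.

5.9 map units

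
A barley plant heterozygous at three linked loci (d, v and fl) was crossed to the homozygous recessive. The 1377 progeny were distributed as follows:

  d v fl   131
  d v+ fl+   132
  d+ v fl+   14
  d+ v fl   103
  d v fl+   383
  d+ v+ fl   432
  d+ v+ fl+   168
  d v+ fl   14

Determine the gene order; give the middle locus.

d

The two most frequent reciprocal classes, d+ v+ fl and d v fl+, are the parental types, so the F1 was d+ v+ fl / d v fl+.
The two rarest classes, d v+ fl and d+ v fl+, are the double crossovers. Comparing them with the parentals, only the d allele has switched, so d is the middle locus and the order is v – d – fl.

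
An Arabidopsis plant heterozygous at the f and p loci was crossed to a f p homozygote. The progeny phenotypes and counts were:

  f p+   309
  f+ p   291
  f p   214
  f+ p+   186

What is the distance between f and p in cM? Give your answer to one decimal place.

40.0 cM

The two most frequent classes, f+ p (291) and f p+ (309), are the parental types, so the F1 was f+ p / f p+.
The recombinant classes are f+ p+ and f p: 186 + 214 = 400.
Recombination frequency = 400/1000 = 0.4000 ≈ 40.0%, i.e. 40.0 cM.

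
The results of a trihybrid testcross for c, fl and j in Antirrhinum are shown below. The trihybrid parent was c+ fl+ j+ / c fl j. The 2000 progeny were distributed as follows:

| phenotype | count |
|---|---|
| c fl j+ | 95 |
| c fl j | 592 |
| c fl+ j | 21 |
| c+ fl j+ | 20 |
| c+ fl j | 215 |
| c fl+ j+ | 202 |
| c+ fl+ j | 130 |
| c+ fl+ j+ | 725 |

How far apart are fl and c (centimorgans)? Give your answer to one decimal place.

22.9 centimorgans

The two rarest classes, c+ fl j+ and c fl+ j, are the double crossovers. Comparing them with the parentals, only the fl allele has switched, so fl is the middle locus and the order is j – fl – c.
Crossovers in the fl–c interval produce the single-crossover classes c fl+ j+ and c+ fl j (202 + 215 = 417) plus the double crossovers (41).
RF(fl–c) = (417 + 41) / 2000 = 458/2000 = 0.2290 → 22.9 centimorgans.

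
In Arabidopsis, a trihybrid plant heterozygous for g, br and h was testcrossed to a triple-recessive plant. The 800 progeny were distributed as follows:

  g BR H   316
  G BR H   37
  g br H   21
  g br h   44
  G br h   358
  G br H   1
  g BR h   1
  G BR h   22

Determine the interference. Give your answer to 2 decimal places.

The two most frequent reciprocal classes, g BR H and G br h, are the parental types, so the F1 was g BR H / G br h.
The two rarest classes, g BR h and G br H, are the double crossovers. Comparing them with the parentals, only the h allele has switched, so h is the middle locus and the order is br – h – g.
br–h: (43 + 2)/800 = 0.0563; h–g: (81 + 2)/800 = 0.1037.
Expected DCO frequency = 0.0563 × 0.1037 ≈ 0.00584; observed = 2/800 ≈ 0.00250.
Coefficient of coincidence = 0.00250/0.00584 ≈ 0.43; interference = 1 − 0.43 = 0.57.

0.57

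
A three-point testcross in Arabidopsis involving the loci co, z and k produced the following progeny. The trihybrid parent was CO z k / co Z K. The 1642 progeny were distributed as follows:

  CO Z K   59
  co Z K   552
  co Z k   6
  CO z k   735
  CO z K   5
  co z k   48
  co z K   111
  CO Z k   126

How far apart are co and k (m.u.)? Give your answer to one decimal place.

The two rarest classes, CO z K and co Z k, are the double crossovers. Comparing them with the parentals, only the k allele has switched, so k is the middle locus and the order is co – k – z.
Crossovers in the co–k interval produce the single-crossover classes co z k and CO Z K (48 + 59 = 107) plus the double crossovers (11).
RF(co–k) = (107 + 11) / 1642 = 118/1642 = 0.0719 → 7.2 m.u.

7.2 m.u.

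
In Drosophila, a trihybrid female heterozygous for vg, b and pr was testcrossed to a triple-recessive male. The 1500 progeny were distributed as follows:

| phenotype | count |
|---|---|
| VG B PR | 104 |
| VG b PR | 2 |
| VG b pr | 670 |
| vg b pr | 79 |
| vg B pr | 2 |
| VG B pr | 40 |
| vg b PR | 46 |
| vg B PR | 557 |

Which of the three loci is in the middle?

pr

The two most frequent reciprocal classes, VG b pr and vg B PR, are the parental types, so the F1 was VG b pr / vg B PR.
The two rarest classes, VG b PR and vg B pr, are the double crossovers. Comparing them with the parentals, only the pr allele has switched, so pr is the middle locus and the order is b – pr – vg.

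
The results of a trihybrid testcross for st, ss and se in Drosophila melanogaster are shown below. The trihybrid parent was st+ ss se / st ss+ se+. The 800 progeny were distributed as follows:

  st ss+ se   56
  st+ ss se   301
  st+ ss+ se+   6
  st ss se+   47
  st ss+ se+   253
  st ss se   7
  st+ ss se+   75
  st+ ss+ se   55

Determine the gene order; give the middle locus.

st

The two rarest classes, st ss se and st+ ss+ se+, are the double crossovers. Comparing them with the parentals, only the st allele has switched, so st is the middle locus and the order is ss – st – se.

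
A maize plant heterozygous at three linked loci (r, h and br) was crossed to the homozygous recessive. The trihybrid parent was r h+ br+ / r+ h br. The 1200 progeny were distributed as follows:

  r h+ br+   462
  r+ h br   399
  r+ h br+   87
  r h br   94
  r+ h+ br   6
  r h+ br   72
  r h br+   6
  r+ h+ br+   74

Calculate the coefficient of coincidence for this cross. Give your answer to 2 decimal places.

0.47

The two rarest classes, r h br+ and r+ h+ br, are the double crossovers. Comparing them with the parentals, only the h allele has switched, so h is the middle locus and the order is r – h – br.
r–h: (168 + 12)/1200 = 0.1500; h–br: (159 + 12)/1200 = 0.1425.
Expected DCO frequency = 0.1500 × 0.1425 ≈ 0.02137; observed = 12/1200 ≈ 0.01000.
Coefficient of coincidence = 0.01000/0.02137 ≈ 0.47.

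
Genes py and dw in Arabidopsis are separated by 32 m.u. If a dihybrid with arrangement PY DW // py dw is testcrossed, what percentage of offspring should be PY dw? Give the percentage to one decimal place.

16.0%

A map distance of 32 m.u. corresponds to a recombination frequency of 0.320.
The F1 is PY DW / py dw, so PY dw is a recombinant gamete class with expected frequency r/2 = 0.320/2 = 0.1600.
That is 0.1600 = 16.0% of the progeny.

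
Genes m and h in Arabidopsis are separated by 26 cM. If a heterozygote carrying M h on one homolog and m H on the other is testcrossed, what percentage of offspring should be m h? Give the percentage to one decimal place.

A map distance of 26 cM corresponds to a recombination frequency of 0.260.
The F1 is M h / m H, so m h is a recombinant gamete class with expected frequency r/2 = 0.260/2 = 0.1300.
That is 0.1300 = 13.0% of the progeny.

13.0%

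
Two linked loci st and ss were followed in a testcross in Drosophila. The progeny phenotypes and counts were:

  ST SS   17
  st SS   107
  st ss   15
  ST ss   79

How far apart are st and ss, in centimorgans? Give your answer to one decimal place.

14.7 centimorgans

The two most frequent classes, ST ss (79) and st SS (107), are the parental types, so the F1 was ST ss / st SS.
The recombinant classes are ST SS and st ss: 17 + 15 = 32.
Recombination frequency = 32/218 = 0.1468 ≈ 14.7%, i.e. 14.7 centimorgans.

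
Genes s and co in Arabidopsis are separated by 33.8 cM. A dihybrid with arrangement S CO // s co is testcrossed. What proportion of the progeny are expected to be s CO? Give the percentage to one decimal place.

16.9%

A map distance of 33.8 cM corresponds to a recombination frequency of 0.338.
The F1 is S CO / s co, so s CO is a recombinant gamete class with expected frequency r/2 = 0.338/2 = 0.1690.
That is 0.1690 = 16.9% of the progeny.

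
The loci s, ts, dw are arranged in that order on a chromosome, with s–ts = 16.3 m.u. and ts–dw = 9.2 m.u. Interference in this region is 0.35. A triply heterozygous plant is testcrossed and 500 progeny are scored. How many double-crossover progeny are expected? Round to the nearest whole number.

Map distances give recombination frequencies of 0.163 and 0.092 for the two intervals.
With interference 0.35 (so coincidence = 0.65), expected double-crossover frequency = 0.163 × 0.092 × 0.65 = 0.00975.
Expected number = 0.00975 × 500 = 4.87 ≈ 5.

5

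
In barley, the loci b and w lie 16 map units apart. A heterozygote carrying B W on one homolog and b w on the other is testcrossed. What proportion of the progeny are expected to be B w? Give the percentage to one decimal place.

8.0%

A map distance of 16 map units corresponds to a recombination frequency of 0.160.
The F1 is B W / b w, so B w is a recombinant gamete class with expected frequency r/2 = 0.160/2 = 0.0800.
That is 0.0800 = 8.0% of the progeny.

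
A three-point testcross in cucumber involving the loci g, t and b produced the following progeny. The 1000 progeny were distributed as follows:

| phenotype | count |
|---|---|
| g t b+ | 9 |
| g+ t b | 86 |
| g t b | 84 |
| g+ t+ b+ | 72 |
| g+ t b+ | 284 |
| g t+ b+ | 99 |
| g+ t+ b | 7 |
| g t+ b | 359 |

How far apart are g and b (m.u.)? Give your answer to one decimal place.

The two most frequent reciprocal classes, g+ t b+ and g t+ b, are the parental types, so the F1 was g+ t b+ / g t+ b.
The two rarest classes, g t b+ and g+ t+ b, are the double crossovers. Comparing them with the parentals, only the g allele has switched, so g is the middle locus and the order is b – g – t.
Crossovers in the b–g interval produce the single-crossover classes g+ t b and g t+ b+ (86 + 99 = 185) plus the double crossovers (16).
RF(b–g) = (185 + 16) / 1000 = 201/1000 = 0.2010 → 20.1 m.u.

20.1 m.u.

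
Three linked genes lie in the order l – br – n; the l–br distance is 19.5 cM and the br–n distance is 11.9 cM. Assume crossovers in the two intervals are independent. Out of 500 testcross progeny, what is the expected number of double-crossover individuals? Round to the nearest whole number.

Map distances give recombination frequencies of 0.195 and 0.119 for the two intervals.
With no interference, expected double-crossover frequency = 0.195 × 0.119 = 0.02321.
Expected number = 0.02321 × 500 = 11.60 ≈ 12.

12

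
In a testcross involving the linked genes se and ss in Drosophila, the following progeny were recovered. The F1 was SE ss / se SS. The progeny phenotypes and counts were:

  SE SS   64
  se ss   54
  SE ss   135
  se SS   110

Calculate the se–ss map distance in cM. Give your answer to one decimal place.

32.5 cM

The recombinant classes are SE SS and se ss: 64 + 54 = 118.
Recombination frequency = 118/363 = 0.3251 ≈ 32.5%, i.e. 32.5 cM.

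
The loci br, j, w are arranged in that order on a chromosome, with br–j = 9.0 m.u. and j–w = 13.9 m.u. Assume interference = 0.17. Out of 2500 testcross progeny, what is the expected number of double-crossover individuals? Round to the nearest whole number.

26

Map distances give recombination frequencies of 0.090 and 0.139 for the two intervals.
With interference 0.17 (so coincidence = 0.83), expected double-crossover frequency = 0.090 × 0.139 × 0.83 = 0.01038.
Expected number = 0.01038 × 2500 = 25.96 ≈ 26.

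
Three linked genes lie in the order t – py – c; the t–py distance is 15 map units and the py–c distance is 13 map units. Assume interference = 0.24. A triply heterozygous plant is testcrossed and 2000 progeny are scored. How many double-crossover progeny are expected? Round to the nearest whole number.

30

Map distances give recombination frequencies of 0.150 and 0.130 for the two intervals.
With interference 0.24 (so coincidence = 0.76), expected double-crossover frequency = 0.150 × 0.130 × 0.76 = 0.01482.
Expected number = 0.01482 × 2000 = 29.64 ≈ 30.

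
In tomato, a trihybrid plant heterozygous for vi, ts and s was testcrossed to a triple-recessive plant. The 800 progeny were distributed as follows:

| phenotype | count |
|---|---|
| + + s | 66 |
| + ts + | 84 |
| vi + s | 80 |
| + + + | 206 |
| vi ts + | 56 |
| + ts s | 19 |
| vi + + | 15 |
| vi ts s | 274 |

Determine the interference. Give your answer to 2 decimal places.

0.12

The two most frequent reciprocal classes, + + + and vi ts s, are the parental types, so the F1 was + + + / vi ts s.
The two rarest classes, vi + + and + ts s, are the double crossovers. Comparing them with the parentals, only the vi allele has switched, so vi is the middle locus and the order is ts – vi – s.
ts–vi: (164 + 34)/800 = 0.2475; vi–s: (122 + 34)/800 = 0.1950.
Expected DCO frequency = 0.2475 × 0.1950 ≈ 0.04826; observed = 34/800 ≈ 0.04250.
Coefficient of coincidence = 0.04250/0.04826 ≈ 0.88; interference = 1 − 0.88 = 0.12.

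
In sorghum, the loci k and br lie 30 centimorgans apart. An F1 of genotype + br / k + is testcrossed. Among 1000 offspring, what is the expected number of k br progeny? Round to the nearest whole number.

150

A map distance of 30 centimorgans corresponds to a recombination frequency of 0.300.
The F1 is + br / k +, so k br is a recombinant gamete class with expected frequency r/2 = 0.300/2 = 0.1500.
Expected number = 0.1500 × 1000 = 150.00 ≈ 150.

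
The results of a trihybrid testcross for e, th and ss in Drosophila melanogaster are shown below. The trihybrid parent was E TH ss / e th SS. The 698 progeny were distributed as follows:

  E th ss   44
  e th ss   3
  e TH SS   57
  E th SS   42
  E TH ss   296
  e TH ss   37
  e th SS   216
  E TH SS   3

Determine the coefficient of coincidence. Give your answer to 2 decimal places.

The two rarest classes, E TH SS and e th ss, are the double crossovers. Comparing them with the parentals, only the ss allele has switched, so ss is the middle locus and the order is th – ss – e.
th–ss: (101 + 6)/698 = 0.1533; ss–e: (79 + 6)/698 = 0.1218.
Expected DCO frequency = 0.1533 × 0.1218 ≈ 0.01867; observed = 6/698 ≈ 0.00860.
Coefficient of coincidence = 0.00860/0.01867 ≈ 0.46.

0.46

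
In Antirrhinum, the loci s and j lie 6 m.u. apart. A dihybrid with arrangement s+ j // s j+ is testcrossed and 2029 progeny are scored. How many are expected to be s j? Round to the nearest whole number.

61

A map distance of 6 m.u. corresponds to a recombination frequency of 0.060.
The F1 is s+ j / s j+, so s j is a recombinant gamete class with expected frequency r/2 = 0.060/2 = 0.0300.
Expected number = 0.0300 × 2029 = 60.87 ≈ 61.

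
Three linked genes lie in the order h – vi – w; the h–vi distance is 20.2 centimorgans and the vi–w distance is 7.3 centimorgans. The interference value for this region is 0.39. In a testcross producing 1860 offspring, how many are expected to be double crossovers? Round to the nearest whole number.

Map distances give recombination frequencies of 0.202 and 0.073 for the two intervals.
With interference 0.39 (so coincidence = 0.61), expected double-crossover frequency = 0.202 × 0.073 × 0.61 = 0.00900.
Expected number = 0.00900 × 1860 = 16.73 ≈ 17.

17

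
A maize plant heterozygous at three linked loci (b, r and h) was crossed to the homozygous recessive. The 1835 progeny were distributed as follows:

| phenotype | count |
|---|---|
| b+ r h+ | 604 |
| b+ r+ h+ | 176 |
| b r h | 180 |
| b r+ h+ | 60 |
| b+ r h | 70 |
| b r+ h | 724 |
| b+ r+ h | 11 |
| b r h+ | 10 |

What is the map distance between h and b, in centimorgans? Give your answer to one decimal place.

8.2 centimorgans

The two most frequent reciprocal classes, b r+ h and b+ r h+, are the parental types, so the F1 was b r+ h / b+ r h+.
The two rarest classes, b+ r+ h and b r h+, are the double crossovers. Comparing them with the parentals, only the b allele has switched, so b is the middle locus and the order is h – b – r.
Crossovers in the h–b interval produce the single-crossover classes b r+ h+ and b+ r h (60 + 70 = 130) plus the double crossovers (21).
RF(h–b) = (130 + 21) / 1835 = 151/1835 = 0.0823 → 8.2 centimorgans.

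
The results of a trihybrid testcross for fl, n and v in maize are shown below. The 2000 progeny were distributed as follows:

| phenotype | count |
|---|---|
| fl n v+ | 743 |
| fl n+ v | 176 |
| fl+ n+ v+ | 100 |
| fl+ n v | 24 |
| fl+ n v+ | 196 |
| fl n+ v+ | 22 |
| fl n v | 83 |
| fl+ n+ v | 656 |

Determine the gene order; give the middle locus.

n

The two most frequent reciprocal classes, fl+ n+ v and fl n v+, are the parental types, so the F1 was fl+ n+ v / fl n v+.
The two rarest classes, fl+ n v and fl n+ v+, are the double crossovers. Comparing them with the parentals, only the n allele has switched, so n is the middle locus and the order is v – n – fl.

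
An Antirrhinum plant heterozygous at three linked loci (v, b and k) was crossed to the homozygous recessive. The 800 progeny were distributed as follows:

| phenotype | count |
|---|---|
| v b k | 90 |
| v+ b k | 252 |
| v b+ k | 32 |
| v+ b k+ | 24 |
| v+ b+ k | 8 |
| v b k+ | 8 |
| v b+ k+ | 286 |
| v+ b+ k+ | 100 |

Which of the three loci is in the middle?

b

The two most frequent reciprocal classes, v+ b k and v b+ k+, are the parental types, so the F1 was v+ b k / v b+ k+.
The two rarest classes, v+ b+ k and v b k+, are the double crossovers. Comparing them with the parentals, only the b allele has switched, so b is the middle locus and the order is v – b – k.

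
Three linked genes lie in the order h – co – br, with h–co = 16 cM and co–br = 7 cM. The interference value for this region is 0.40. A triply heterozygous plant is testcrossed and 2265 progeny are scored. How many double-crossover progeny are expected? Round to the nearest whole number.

15

Map distances give recombination frequencies of 0.160 and 0.070 for the two intervals.
With interference 0.40 (so coincidence = 0.60), expected double-crossover frequency = 0.160 × 0.070 × 0.60 = 0.00672.
Expected number = 0.00672 × 2265 = 15.22 ≈ 15.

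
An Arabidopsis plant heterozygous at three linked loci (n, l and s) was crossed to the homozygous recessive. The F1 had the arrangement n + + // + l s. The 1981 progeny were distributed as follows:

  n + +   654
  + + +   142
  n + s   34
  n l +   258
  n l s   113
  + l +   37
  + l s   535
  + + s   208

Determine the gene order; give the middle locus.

The two rarest classes, n + s and + l +, are the double crossovers. Comparing them with the parentals, only the s allele has switched, so s is the middle locus and the order is l – s – n.

s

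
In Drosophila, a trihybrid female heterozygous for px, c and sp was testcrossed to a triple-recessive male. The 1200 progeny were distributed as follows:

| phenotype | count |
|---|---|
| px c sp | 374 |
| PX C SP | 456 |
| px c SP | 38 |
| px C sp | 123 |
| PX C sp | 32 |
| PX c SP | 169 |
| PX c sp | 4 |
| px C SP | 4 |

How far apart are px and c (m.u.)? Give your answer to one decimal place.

25.0 m.u.

The two most frequent reciprocal classes, PX C SP and px c sp, are the parental types, so the F1 was PX C SP / px c sp.
The two rarest classes, px C SP and PX c sp, are the double crossovers. Comparing them with the parentals, only the px allele has switched, so px is the middle locus and the order is c – px – sp.
Crossovers in the c–px interval produce the single-crossover classes PX c SP and px C sp (169 + 123 = 292) plus the double crossovers (8).
RF(c–px) = (292 + 8) / 1200 = 300/1200 = 0.2500 → 25.0 m.u.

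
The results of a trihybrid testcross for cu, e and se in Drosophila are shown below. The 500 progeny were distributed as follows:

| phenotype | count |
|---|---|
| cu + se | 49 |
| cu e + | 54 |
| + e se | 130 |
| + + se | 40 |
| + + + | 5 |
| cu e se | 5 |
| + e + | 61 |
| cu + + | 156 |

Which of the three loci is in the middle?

The two most frequent reciprocal classes, + e se and cu + +, are the parental types, so the F1 was + e se / cu + +.
The two rarest classes, cu e se and + + +, are the double crossovers. Comparing them with the parentals, only the cu allele has switched, so cu is the middle locus and the order is e – cu – se.

cu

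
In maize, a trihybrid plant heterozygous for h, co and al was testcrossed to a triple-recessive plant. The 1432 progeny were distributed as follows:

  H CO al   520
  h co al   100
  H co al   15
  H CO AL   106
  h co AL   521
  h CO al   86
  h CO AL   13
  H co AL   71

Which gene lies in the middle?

The two most frequent reciprocal classes, H CO al and h co AL, are the parental types, so the F1 was H CO al / h co AL.
The two rarest classes, H co al and h CO AL, are the double crossovers. Comparing them with the parentals, only the co allele has switched, so co is the middle locus and the order is al – co – h.

co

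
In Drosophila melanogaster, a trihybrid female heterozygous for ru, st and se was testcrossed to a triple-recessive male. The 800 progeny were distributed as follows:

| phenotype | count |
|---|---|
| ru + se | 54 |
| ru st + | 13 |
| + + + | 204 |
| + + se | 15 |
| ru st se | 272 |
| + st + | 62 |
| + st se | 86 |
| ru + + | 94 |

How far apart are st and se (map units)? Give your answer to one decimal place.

The two most frequent reciprocal classes, ru st se and + + +, are the parental types, so the F1 was ru st se / + + +.
The two rarest classes, ru st + and + + se, are the double crossovers. Comparing them with the parentals, only the se allele has switched, so se is the middle locus and the order is ru – se – st.
Crossovers in the se–st interval produce the single-crossover classes ru + se and + st + (54 + 62 = 116) plus the double crossovers (28).
RF(se–st) = (116 + 28) / 800 = 144/800 = 0.1800 → 18.0 map units.

18.0 map units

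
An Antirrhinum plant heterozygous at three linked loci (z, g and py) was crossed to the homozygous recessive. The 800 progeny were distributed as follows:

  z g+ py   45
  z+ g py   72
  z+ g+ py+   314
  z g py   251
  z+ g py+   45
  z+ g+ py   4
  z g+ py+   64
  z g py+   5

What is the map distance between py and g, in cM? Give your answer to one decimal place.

The two most frequent reciprocal classes, z+ g+ py+ and z g py, are the parental types, so the F1 was z+ g+ py+ / z g py.
The two rarest classes, z+ g+ py and z g py+, are the double crossovers. Comparing them with the parentals, only the py allele has switched, so py is the middle locus and the order is g – py – z.
Crossovers in the g–py interval produce the single-crossover classes z+ g py+ and z g+ py (45 + 45 = 90) plus the double crossovers (9).
RF(g–py) = (90 + 9) / 800 = 99/800 = 0.1237 → 12.4 cM.

12.4 cM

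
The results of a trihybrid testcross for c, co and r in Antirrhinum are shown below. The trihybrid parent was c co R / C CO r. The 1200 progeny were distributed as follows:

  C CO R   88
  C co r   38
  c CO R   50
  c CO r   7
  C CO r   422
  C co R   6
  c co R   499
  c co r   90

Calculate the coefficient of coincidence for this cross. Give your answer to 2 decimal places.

0.81

The two rarest classes, C co R and c CO r, are the double crossovers. Comparing them with the parentals, only the c allele has switched, so c is the middle locus and the order is co – c – r.
co–c: (88 + 13)/1200 = 0.0842; c–r: (178 + 13)/1200 = 0.1592.
Expected DCO frequency = 0.0842 × 0.1592 ≈ 0.01340; observed = 13/1200 ≈ 0.01083.
Coefficient of coincidence = 0.01083/0.01340 ≈ 0.81.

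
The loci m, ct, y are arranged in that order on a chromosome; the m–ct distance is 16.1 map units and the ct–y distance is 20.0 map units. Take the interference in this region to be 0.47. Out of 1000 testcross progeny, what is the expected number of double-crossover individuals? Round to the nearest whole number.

Map distances give recombination frequencies of 0.161 and 0.200 for the two intervals.
With interference 0.47 (so coincidence = 0.53), expected double-crossover frequency = 0.161 × 0.200 × 0.53 = 0.01707.
Expected number = 0.01707 × 1000 = 17.07 ≈ 17.

17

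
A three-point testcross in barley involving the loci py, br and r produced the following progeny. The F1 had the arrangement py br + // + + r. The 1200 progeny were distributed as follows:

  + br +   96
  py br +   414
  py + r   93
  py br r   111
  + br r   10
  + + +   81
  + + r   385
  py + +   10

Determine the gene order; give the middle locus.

br

The two rarest classes, py + + and + br r, are the double crossovers. Comparing them with the parentals, only the br allele has switched, so br is the middle locus and the order is r – br – py.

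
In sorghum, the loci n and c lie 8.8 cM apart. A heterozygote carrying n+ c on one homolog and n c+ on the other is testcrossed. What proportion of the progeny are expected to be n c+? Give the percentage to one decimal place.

45.6%

A map distance of 8.8 cM corresponds to a recombination frequency of 0.088.
The F1 is n+ c / n c+, so n c+ is a parental gamete class with expected frequency (1 − r)/2 = 0.912/2 = 0.4560.
That is 0.4560 = 45.6% of the progeny.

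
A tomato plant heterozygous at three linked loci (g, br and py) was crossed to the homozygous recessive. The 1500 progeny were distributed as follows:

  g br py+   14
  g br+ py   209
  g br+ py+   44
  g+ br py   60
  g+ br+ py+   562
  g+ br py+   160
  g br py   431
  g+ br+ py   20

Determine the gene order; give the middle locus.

The two most frequent reciprocal classes, g br py and g+ br+ py+, are the parental types, so the F1 was g br py / g+ br+ py+.
The two rarest classes, g br py+ and g+ br+ py, are the double crossovers. Comparing them with the parentals, only the py allele has switched, so py is the middle locus and the order is br – py – g.

py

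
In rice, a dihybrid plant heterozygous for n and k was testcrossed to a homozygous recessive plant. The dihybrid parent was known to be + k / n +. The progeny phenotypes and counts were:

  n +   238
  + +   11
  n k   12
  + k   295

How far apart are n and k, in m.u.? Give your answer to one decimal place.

The recombinant classes are + + and n k: 11 + 12 = 23.
Recombination frequency = 23/556 = 0.0414 ≈ 4.1%, i.e. 4.1 m.u.

4.1 m.u.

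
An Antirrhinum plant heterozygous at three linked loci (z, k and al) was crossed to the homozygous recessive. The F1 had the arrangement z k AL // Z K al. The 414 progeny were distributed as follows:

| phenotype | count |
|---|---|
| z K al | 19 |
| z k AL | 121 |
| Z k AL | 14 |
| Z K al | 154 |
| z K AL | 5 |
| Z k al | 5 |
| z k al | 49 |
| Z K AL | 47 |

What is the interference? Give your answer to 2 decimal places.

The two rarest classes, z K AL and Z k al, are the double crossovers. Comparing them with the parentals, only the k allele has switched, so k is the middle locus and the order is al – k – z.
al–k: (96 + 10)/414 = 0.2560; k–z: (33 + 10)/414 = 0.1039.
Expected DCO frequency = 0.2560 × 0.1039 ≈ 0.02660; observed = 10/414 ≈ 0.02415.
Coefficient of coincidence = 0.02415/0.02660 ≈ 0.91; interference = 1 − 0.91 = 0.09.

0.09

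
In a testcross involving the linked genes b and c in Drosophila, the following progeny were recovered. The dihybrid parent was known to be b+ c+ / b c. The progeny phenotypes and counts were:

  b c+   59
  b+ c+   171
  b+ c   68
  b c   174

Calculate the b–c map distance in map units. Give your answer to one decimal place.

26.9 map units

The recombinant classes are b+ c and b c+: 68 + 59 = 127.
Recombination frequency = 127/472 = 0.2691 ≈ 26.9%, i.e. 26.9 map units.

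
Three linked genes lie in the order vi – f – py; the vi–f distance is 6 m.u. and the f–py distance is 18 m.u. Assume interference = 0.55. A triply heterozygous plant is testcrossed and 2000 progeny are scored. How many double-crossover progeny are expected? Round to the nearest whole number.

Map distances give recombination frequencies of 0.060 and 0.180 for the two intervals.
With interference 0.55 (so coincidence = 0.45), expected double-crossover frequency = 0.060 × 0.180 × 0.45 = 0.00486.
Expected number = 0.00486 × 2000 = 9.72 ≈ 10.

10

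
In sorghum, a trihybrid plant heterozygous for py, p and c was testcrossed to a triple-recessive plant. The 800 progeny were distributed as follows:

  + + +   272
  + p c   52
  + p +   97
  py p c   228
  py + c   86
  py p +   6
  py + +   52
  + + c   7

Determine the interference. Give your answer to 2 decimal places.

The two most frequent reciprocal classes, + + + and py p c, are the parental types, so the F1 was + + + / py p c.
The two rarest classes, + + c and py p +, are the double crossovers. Comparing them with the parentals, only the c allele has switched, so c is the middle locus and the order is p – c – py.
p–c: (183 + 13)/800 = 0.2450; c–py: (104 + 13)/800 = 0.1462.
Expected DCO frequency = 0.2450 × 0.1462 ≈ 0.03582; observed = 13/800 ≈ 0.01625.
Coefficient of coincidence = 0.01625/0.03582 ≈ 0.45; interference = 1 − 0.45 = 0.55.

0.55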